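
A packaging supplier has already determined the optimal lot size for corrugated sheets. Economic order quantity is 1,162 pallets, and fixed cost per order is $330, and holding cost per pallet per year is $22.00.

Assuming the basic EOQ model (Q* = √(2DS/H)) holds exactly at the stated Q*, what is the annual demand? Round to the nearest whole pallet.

45,008 pallets per year

Since Q* = (2DS/H)^½, squaring gives Q*²·H = 2DS.
D = Q²H / (2S) = 1,162² × 22 / (2 × 330) = 45,008.13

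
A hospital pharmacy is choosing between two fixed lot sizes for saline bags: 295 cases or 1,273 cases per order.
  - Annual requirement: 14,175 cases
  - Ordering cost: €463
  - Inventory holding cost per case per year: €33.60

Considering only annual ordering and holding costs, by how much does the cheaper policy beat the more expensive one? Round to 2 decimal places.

For each Q, cost = (D/Q)·S + (Q/2)·H.
TC(295) = (14,175/295)×463 + (295/2)×33.6 = €27,203.54
TC(1,273) = (14,175/1,273)×463 + (1,273/2)×33.6 = €26,541.96
Lots of 1,273 are cheaper by €661.58.

€661.58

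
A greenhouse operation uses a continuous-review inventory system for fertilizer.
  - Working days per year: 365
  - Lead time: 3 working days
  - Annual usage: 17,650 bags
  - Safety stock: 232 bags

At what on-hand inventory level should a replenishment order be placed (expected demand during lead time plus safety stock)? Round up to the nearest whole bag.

Daily demand d = 17,650 / 365 = 48.356 bags/day
Demand during lead time = 48.356 × 3 = 145.07
Reorder point = 145.07 + 232 = 377.07 → round up

378 bags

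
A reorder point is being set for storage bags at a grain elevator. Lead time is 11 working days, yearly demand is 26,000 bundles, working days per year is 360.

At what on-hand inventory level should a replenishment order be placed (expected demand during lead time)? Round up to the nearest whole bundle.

Daily demand d = 26,000 / 360 = 72.222 bundles/day
Demand during lead time = 72.222 × 11 = 794.44
Reorder point = 794.44 → round up

795 bundles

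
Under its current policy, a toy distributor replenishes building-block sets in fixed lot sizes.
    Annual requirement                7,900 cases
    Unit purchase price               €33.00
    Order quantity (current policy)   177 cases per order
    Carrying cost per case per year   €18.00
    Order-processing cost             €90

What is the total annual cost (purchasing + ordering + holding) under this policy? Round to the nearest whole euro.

€266,310

Ordering: D/Q × S = 7,900/177 × €90 = €4,016.95
Holding:  Q/2 × H = 177/2 × €18 = €1,593.00
Purchase cost = D·C = 7,900 × 33 = €260,700.00
Total = €4,016.95 + €1,593.00 + €260,700.00 = €266,309.95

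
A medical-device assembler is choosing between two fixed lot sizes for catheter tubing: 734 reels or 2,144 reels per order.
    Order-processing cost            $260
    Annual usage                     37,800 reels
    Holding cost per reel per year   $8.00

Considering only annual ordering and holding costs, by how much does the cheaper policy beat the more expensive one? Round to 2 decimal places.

$3,165.69

TC(Q) = (D/Q)S + (Q/2)H
TC(734) = (37,800/734)×260 + (734/2)×8 = $16,325.65
TC(2,144) = (37,800/2,144)×260 + (2,144/2)×8 = $13,159.96
|ΔTC| = |$16,325.65 − $13,159.96| = $3,165.69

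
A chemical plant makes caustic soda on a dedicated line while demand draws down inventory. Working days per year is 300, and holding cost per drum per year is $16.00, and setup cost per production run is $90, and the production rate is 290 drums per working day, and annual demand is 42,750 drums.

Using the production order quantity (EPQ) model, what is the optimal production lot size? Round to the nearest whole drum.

972 drums

Daily demand d = 42,750/300 = 142.500; p = 290; 1 − d/p = 0.50862
EPQ = √(2DS / (H(1 − d/p)))
    = √(2 × 42,750 × 90 / (16 × 0.50862)) ≈ 972.41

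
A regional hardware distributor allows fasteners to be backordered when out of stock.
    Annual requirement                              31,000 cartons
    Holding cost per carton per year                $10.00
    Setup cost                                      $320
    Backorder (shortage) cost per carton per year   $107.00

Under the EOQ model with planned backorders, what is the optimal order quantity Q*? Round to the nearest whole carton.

1,473 cartons

Q* = √(2DS/H) · √((H + b)/b)
   = √(2 × 31,000 × 320 / 10) · √((10 + 107) / 107)
   = 1,408.545 × 1.0457 ≈ 1,472.90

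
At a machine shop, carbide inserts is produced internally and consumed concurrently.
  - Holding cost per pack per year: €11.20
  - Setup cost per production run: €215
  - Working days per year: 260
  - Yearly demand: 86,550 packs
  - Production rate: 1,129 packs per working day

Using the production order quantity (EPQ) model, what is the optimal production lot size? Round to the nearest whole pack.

2,171 packs

Daily demand d = 86,550/260 = 332.885; p = 1129; 1 − d/p = 0.70515
EPQ = √(2DS / (H(1 − d/p)))
    = √(2 × 86,550 × 215 / (11.2 × 0.70515)) ≈ 2,170.79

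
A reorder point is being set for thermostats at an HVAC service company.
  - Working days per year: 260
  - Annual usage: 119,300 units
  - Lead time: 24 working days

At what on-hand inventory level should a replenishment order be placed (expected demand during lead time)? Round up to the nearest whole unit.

11,013 units

Daily demand d = 119,300 / 260 = 458.846 units/day
Demand during lead time = 458.846 × 24 = 11,012.31
Reorder point = 11,012.31 → round up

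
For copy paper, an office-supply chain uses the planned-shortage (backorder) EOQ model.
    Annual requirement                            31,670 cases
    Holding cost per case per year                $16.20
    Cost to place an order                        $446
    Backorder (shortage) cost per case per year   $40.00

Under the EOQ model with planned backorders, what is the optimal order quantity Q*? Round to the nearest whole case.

1,565 cases

Basic EOQ = √(2·31,670·446/16.2) = 1,320.532
Backorder adjustment √((H+b)/b) = √((16.2+40)/40) = 1.1853
Q* = 1,320.532 × 1.1853 ≈ 1,565.26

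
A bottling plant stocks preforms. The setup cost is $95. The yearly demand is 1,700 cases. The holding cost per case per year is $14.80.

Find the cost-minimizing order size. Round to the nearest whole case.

148 cases

Optimal lot size Q* = (2 × 1,700 × $95 / $14.8)^½ ≈ 147.73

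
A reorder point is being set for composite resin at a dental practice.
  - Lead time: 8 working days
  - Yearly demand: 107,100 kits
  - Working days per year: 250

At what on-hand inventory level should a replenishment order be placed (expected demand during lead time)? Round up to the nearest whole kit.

Daily demand d = 107,100 / 250 = 428.400 kits/day
Demand during lead time = 428.400 × 8 = 3,427.20
Reorder point = 3,427.20 → round up

3,428 kits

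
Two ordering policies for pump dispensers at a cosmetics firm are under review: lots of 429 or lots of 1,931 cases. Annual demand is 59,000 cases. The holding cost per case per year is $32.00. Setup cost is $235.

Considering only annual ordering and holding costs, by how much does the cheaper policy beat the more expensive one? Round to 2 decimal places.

$1,107.13

For each Q, cost = (D/Q)·S + (Q/2)·H.
TC(429) = (59,000/429)×235 + (429/2)×32 = $39,183.35
TC(1,931) = (59,000/1,931)×235 + (1,931/2)×32 = $38,076.22
Lots of 1,931 are cheaper by $1,107.13.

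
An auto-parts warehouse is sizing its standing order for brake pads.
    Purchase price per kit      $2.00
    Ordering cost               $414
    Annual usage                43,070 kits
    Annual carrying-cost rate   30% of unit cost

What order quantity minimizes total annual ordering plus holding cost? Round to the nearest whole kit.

7,710 kits

Holding cost per kit per year: H = 30% × $2 = $0.6000
2DS/H = 2·43,070·414/0.6 = 59,436,600.00
EOQ = √59,436,600.00 ≈ 7,709.51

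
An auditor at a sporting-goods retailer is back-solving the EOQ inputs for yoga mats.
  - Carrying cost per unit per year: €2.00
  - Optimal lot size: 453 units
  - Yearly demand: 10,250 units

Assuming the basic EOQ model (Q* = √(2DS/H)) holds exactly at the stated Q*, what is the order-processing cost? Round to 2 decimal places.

€20.02

From Q* = √(2DS/H) ⇒ Q*² = 2DS/H.
S = Q²H / (2D) = 453² × 2 / (2 × 10,250) = 20.0204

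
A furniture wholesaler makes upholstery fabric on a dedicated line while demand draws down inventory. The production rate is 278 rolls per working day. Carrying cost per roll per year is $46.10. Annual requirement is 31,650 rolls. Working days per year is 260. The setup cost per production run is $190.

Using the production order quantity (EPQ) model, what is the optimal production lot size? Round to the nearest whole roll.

681 rolls

d = 31,650/260 = 121.7308 rolls/day;  effective holding cost H(1 − d/p) = 46.1·(1 − 121.7308/278) = 25.91371
Q* = √(2DS / H_eff) = √(2·31,650·190 / 25.91371) ≈ 681.26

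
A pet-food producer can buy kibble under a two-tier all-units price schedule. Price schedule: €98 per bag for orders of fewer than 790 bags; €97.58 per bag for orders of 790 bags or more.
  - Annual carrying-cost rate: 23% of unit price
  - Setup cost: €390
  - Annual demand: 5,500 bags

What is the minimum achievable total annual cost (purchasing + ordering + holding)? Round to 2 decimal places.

€548,270.33

H₁ = 23%×€98 = €22.5400;  H₂ = 23%×€97.58 = €22.4434
EOQ₁ = √(2×5,500×390/22.5400) = 436.27  (< 790, feasible at tier 1)
EOQ₂ = √(2×5,500×390/22.4434) = 437.20  (< 790 → use Q = 790 at tier-2 price)
TC(tier 1 (EOQ₁), Q≈436.3) = €548,833.44
TC(tier 2, Q≈790.0) = €548,270.33
Minimum at tier 2: €548,270.33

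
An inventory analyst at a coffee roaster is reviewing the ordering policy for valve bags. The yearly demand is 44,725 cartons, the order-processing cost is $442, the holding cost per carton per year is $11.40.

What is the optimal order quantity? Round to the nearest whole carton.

1,862 cartons

2DS/H = 2·44,725·442/11.4 = 3,468,149.12
EOQ = √3,468,149.12 ≈ 1,862.30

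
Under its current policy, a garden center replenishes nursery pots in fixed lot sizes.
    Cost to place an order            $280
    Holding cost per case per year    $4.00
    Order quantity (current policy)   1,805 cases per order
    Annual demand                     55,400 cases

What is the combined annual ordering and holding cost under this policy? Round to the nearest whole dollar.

$12,204

Orders/yr = 55,400/1,805 = 30.693; ordering cost = 30.693 × $280 = $8,593.91
Average inventory = 1,805/2 = 902.5; holding cost = 902.5 × $4 = $3,610.00
Total = $8,593.91 + $3,610.00 = $12,203.91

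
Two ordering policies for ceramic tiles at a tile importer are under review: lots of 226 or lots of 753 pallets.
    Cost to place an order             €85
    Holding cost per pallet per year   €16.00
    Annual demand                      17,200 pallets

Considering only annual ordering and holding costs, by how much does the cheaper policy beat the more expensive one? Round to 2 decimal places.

€311.46

Annual cost at Q: ordering D·S/Q plus holding Q·H/2.
TC(226) = (17,200/226)×85 + (226/2)×16 = €8,277.03
TC(753) = (17,200/753)×85 + (753/2)×16 = €7,965.57
|ΔTC| = |€8,277.03 − €7,965.57| = €311.46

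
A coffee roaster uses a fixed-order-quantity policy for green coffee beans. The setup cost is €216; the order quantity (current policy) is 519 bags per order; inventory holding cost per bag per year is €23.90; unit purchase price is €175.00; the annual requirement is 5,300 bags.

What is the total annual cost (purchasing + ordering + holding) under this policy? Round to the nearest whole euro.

Ordering: D/Q × S = 5,300/519 × €216 = €2,205.78
Holding:  Q/2 × H = 519/2 × €23.9 = €6,202.05
Purchase cost = D·C = 5,300 × 175 = €927,500.00
Total = €2,205.78 + €6,202.05 + €927,500.00 = €935,907.83

€935,908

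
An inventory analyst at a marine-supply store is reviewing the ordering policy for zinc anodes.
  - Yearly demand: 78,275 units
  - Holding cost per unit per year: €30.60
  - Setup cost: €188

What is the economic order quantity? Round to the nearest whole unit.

981 units

EOQ = √(2DS/H) = √(2 × 78,275 × 188 / 30.6)
    = √(961,810.46) ≈ 980.72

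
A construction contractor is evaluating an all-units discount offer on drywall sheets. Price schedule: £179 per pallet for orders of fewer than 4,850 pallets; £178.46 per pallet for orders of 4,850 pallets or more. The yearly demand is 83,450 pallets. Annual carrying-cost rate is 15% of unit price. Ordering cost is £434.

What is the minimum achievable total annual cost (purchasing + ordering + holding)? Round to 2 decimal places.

H₁ = 15%×£179 = £26.8500;  H₂ = 15%×£178.46 = £26.7690
EOQ₁ = √(2×83,450×434/26.8500) = 1,642.48  (< 4,850, feasible at tier 1)
EOQ₂ = √(2×83,450×434/26.7690) = 1,644.97  (< 4,850 → use Q = 4,850 at tier-2 price)
TC(tier 1 (EOQ₁), Q≈1,642.5) = £14,981,650.67
TC(tier 2, Q≈4,850.0) = £14,964,869.31
Minimum at tier 2: £14,964,869.31

£14,964,869.31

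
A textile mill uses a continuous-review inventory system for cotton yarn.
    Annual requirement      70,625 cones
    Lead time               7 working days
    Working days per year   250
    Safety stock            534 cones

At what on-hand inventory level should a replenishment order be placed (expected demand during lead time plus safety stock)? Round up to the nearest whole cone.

Daily demand d = 70,625 / 250 = 282.500 cones/day
Demand during lead time = 282.500 × 7 = 1,977.50
Reorder point = 1,977.50 + 534 = 2,511.50 → round up

2,512 cones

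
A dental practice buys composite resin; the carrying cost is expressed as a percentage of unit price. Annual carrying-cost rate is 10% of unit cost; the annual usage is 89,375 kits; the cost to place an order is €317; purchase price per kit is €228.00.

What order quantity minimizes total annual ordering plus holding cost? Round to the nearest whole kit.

1,576 kits

Carrying cost H = €228 × 10% = €22.8000/kit/yr
Q* = √(2·D·S / H) = √(2·89,375·317 / 22.8) = √2,485,252.2 ≈ 1,576.47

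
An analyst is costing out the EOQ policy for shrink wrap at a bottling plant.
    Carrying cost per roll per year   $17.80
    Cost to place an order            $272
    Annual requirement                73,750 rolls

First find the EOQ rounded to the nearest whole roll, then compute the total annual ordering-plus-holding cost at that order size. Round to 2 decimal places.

2DS/H = 2·73,750·272/17.8 = 2,253,932.58
EOQ = √2,253,932.58 ≈ 1,501.31 → Q = 1,501 rolls
Ordering: D/Q × S = 73,750/1,501 × $272 = $13,364.42
Holding:  Q/2 × H = 1,501/2 × $17.8 = $13,358.90
Total = $13,364.42 + $13,358.90 = $26,723.32

$26,723.32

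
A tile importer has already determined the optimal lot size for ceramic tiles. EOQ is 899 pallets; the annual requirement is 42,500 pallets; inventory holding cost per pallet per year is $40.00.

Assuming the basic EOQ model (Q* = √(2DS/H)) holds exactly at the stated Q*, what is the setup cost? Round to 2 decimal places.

Since Q* = (2DS/H)^½, squaring gives Q*²·H = 2DS.
S = Q²H / (2D) = 899² × 40 / (2 × 42,500) = 380.3299

$380.33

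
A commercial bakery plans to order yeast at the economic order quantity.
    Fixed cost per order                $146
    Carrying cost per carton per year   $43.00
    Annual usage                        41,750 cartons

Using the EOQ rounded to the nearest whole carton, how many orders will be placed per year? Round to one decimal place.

78.5 orders per year

Q* = √(2·D·S / H) = √(2·41,750·146 / 43) = √283,511.6 ≈ 532.46 → Q = 532
N = D/Q = 41,750/532 ≈ 78.477 orders/yr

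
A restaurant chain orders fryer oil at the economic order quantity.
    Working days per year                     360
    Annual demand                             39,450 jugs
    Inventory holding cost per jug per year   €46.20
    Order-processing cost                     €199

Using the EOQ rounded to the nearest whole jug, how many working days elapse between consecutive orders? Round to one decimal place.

2DS/H = 2·39,450·199/46.2 = 339,850.65
EOQ = √339,850.65 ≈ 582.97 → Q = 583 jugs
T = Q/D × 360 days = 583/39,450 × 360 = 5.320 days

5.3 days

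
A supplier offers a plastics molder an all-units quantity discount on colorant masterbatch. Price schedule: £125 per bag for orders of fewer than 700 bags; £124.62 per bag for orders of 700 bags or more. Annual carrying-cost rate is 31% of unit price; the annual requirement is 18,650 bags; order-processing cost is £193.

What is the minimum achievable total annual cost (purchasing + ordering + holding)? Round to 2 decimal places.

£2,342,826.34

H₁ = 31%×£125 = £38.7500;  H₂ = 31%×£124.62 = £38.6322
EOQ₁ = √(2×18,650×193/38.7500) = 431.02  (< 700, feasible at tier 1)
EOQ₂ = √(2×18,650×193/38.6322) = 431.68  (< 700 → use Q = 700 at tier-2 price)
TC(tier 1 (EOQ₁), Q≈431.0) = £2,347,952.02
TC(tier 2, Q≈700.0) = £2,342,826.34
Minimum at tier 2: £2,342,826.34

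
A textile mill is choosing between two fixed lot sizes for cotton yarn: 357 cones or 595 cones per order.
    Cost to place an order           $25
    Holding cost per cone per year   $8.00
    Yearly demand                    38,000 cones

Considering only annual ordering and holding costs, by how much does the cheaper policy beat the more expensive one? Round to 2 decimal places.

$112.43

For each Q, cost = (D/Q)·S + (Q/2)·H.
TC(357) = (38,000/357)×25 + (357/2)×8 = $4,089.06
TC(595) = (38,000/595)×25 + (595/2)×8 = $3,976.64
Cheaper: Q = 595.  Difference = $112.43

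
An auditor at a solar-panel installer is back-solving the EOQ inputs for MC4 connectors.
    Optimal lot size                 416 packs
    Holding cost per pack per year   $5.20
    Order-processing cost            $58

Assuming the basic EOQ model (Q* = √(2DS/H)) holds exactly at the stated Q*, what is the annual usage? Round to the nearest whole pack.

7,758 packs per year

Since Q* = (2DS/H)^½, squaring gives Q*²·H = 2DS.
D = Q²H / (2S) = 416² × 5.2 / (2 × 58) = 7,757.68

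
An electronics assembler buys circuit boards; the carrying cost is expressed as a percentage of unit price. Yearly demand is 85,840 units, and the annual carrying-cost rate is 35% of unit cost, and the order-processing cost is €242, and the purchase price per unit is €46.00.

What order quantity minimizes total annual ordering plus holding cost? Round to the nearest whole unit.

1,606 units

H = i·C = 0.35 × €46 = €16.1000 per unit-year
Q* = √(2·D·S / H) = √(2·85,840·242 / 16.1) = √2,580,531.7 ≈ 1,606.40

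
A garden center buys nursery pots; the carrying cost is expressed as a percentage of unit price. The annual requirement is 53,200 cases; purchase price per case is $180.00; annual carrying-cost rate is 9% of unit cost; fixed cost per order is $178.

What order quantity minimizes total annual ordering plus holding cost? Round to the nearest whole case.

Carrying cost H = $180 × 9% = $16.2000/case/yr
2DS/H = 2·53,200·178/16.2 = 1,169,086.42
EOQ = √1,169,086.42 ≈ 1,081.24

1,081 cases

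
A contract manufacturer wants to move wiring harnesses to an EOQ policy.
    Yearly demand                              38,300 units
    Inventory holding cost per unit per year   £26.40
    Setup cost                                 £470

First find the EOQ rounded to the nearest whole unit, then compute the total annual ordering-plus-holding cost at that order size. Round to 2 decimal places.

EOQ = √(2DS/H) = √(2 × 38,300 × 470 / 26.4)
    = √(1,363,712.12) ≈ 1,167.78 → Q = 1,168 units
Annual ordering cost = (D/Q)·S = (38,300/1,168) × 470 = £15,411.82
Annual holding cost  = (Q/2)·H = (1,168/2) × 26.4 = £15,417.60
Total = £15,411.82 + £15,417.60 = £30,829.42

£30,829.42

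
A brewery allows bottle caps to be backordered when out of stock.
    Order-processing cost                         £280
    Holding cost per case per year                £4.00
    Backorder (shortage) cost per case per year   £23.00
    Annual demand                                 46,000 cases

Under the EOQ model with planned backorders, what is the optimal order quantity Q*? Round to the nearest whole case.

2,750 cases

Q* = √(2DS/H) · √((H + b)/b)
   = √(2 × 46,000 × 280 / 4) · √((4 + 23) / 23)
   = 2,537.716 × 1.0835 ≈ 2,749.55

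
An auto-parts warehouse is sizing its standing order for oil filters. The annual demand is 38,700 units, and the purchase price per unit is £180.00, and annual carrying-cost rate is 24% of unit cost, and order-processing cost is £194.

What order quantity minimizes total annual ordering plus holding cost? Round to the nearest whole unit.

590 units

Holding cost per unit per year: H = 24% × £180 = £43.2000
EOQ = √(2DS/H) = √(2 × 38,700 × 194 / 43.2)
    = √(347,583.33) ≈ 589.56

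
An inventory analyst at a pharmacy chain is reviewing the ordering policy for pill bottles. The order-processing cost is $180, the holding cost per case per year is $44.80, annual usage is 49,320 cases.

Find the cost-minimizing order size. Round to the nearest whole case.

Q* = √(2·D·S / H) = √(2·49,320·180 / 44.8) = √396,321.4 ≈ 629.54

630 cases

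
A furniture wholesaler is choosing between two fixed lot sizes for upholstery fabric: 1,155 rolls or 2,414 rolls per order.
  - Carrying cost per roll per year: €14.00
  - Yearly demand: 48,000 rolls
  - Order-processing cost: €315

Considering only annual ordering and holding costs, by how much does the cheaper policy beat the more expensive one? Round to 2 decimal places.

Annual cost at Q: ordering D·S/Q plus holding Q·H/2.
TC(1,155) = (48,000/1,155)×315 + (1,155/2)×14 = €21,175.91
TC(2,414) = (48,000/2,414)×315 + (2,414/2)×14 = €23,161.46
Lots of 1,155 are cheaper by €1,985.55.

€1,985.55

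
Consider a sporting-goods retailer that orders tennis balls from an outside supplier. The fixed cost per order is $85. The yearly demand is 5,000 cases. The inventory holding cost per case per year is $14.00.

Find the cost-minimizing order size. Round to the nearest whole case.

2DS/H = 2·5,000·85/14 = 60,714.29
EOQ = √60,714.29 ≈ 246.40

246 cases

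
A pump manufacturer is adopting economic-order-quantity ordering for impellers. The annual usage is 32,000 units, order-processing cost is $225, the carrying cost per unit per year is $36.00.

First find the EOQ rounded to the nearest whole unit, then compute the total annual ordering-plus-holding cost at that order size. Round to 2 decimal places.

$22,768.41

EOQ = √(2DS/H) = √(2 × 32,000 × 225 / 36)
    = √(400,000.00) ≈ 632.46 → Q = 632 units
Annual ordering cost = (D/Q)·S = (32,000/632) × 225 = $11,392.41
Annual holding cost  = (Q/2)·H = (632/2) × 36 = $11,376.00
Total = $11,392.41 + $11,376.00 = $22,768.41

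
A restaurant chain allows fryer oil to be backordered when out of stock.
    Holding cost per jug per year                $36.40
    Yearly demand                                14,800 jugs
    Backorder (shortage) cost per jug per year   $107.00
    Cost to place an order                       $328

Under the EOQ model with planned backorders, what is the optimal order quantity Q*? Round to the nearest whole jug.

Basic EOQ = √(2·14,800·328/36.4) = 516.455
Backorder adjustment √((H+b)/b) = √((36.4+107)/107) = 1.1577
Q* = 516.455 × 1.1577 ≈ 597.88

598 jugs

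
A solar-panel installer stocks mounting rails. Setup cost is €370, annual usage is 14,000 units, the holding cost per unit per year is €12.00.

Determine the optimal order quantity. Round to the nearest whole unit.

Optimal lot size Q* = (2 × 14,000 × €370 / €12)^½ ≈ 929.16

929 units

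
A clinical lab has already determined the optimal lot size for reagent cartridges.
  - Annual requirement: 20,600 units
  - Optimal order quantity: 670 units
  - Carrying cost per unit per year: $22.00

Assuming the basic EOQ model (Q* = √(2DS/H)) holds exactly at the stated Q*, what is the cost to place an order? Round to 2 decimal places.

Since Q* = (2DS/H)^½, squaring gives Q*²·H = 2DS.
S = Q²H / (2D) = 670² × 22 / (2 × 20,600) = 239.7039

$239.70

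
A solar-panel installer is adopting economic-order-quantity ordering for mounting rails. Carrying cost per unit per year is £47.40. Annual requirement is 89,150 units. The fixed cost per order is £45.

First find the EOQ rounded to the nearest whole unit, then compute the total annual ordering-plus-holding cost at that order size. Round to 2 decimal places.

Optimal lot size Q* = (2 × 89,150 × £45 / £47.4)^½ ≈ 411.43 → Q = 411 units
Annual ordering cost = (D/Q)·S = (89,150/411) × 45 = £9,760.95
Annual holding cost  = (Q/2)·H = (411/2) × 47.4 = £9,740.70
Total = £9,760.95 + £9,740.70 = £19,501.65

£19,501.65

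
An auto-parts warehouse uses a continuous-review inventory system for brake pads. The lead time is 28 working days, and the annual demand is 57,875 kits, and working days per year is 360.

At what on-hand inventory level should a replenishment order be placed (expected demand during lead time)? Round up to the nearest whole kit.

4,502 kits

Daily demand d = 57,875 / 360 = 160.764 kits/day
Demand during lead time = 160.764 × 28 = 4,501.39
Reorder point = 4,501.39 → round up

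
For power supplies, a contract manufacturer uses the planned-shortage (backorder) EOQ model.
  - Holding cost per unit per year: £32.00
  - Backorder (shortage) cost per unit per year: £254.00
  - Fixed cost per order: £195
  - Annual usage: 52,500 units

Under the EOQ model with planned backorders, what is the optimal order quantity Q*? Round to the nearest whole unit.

849 units

Basic EOQ = √(2·52,500·195/32) = 799.902
Backorder adjustment √((H+b)/b) = √((32+254)/254) = 1.0611
Q* = 799.902 × 1.0611 ≈ 848.80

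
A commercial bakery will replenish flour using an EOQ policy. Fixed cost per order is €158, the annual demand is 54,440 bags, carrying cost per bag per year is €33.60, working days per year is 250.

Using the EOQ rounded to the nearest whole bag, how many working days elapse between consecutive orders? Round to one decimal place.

3.3 days

Optimal lot size Q* = (2 × 54,440 × €158 / €33.6)^½ ≈ 715.54 → Q = 716 bags
Cycle time = (working days × Q)/D = (250 × 716) / 54,440 = 3.288 days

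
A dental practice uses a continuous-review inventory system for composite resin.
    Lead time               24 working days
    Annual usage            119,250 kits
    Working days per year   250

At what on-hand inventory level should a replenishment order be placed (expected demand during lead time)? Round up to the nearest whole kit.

11,448 kits

Daily demand d = 119,250 / 250 = 477.000 kits/day
Demand during lead time = 477.000 × 24 = 11,448.00
Reorder point = 11,448.00 → round up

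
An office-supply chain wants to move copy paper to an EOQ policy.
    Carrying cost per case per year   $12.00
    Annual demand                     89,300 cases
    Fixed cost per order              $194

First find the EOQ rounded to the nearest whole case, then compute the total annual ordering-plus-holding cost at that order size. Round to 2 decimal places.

EOQ = √(2DS/H) = √(2 × 89,300 × 194 / 12)
    = √(2,887,366.67) ≈ 1,699.23 → Q = 1,699 cases
Annual ordering cost = (D/Q)·S = (89,300/1,699) × 194 = $10,196.70
Annual holding cost  = (Q/2)·H = (1,699/2) × 12 = $10,194.00
Total = $10,196.70 + $10,194.00 = $20,390.70

$20,390.70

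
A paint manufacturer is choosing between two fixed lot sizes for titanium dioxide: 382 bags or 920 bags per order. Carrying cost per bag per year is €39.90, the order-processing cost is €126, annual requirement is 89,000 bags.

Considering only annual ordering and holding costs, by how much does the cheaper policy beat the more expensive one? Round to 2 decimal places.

Annual cost at Q: ordering D·S/Q plus holding Q·H/2.
TC(382) = (89,000/382)×126 + (382/2)×39.9 = €36,976.92
TC(920) = (89,000/920)×126 + (920/2)×39.9 = €30,543.13
Lots of 920 are cheaper by €6,433.79.

€6,433.79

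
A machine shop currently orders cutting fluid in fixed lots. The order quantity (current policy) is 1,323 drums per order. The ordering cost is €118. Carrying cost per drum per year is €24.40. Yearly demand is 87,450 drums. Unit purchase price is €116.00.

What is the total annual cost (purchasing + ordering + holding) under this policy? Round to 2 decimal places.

Orders/yr = 87,450/1,323 = 66.100; ordering cost = 66.100 × €118 = €7,799.77
Average inventory = 1,323/2 = 661.5; holding cost = 661.5 × €24.4 = €16,140.60
Purchase cost = D·C = 87,450 × 116 = €10,144,200.00
Total = €7,799.77 + €16,140.60 + €10,144,200.00 = €10,168,140.37

€10,168,140.37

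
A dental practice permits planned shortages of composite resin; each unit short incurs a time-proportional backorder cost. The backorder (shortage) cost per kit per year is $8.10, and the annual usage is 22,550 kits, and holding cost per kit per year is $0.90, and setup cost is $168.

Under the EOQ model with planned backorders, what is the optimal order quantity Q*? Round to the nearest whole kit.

3,058 kits

Basic EOQ = √(2·22,550·168/0.9) = 2,901.494
Backorder adjustment √((H+b)/b) = √((0.9+8.1)/8.1) = 1.0541
Q* = 2,901.494 × 1.0541 ≈ 3,058.44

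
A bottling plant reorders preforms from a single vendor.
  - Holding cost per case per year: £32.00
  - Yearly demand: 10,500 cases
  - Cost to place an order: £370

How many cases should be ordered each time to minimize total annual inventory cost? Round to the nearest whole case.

Q* = √(2·D·S / H) = √(2·10,500·370 / 32) = √242,812.5 ≈ 492.76

493 cases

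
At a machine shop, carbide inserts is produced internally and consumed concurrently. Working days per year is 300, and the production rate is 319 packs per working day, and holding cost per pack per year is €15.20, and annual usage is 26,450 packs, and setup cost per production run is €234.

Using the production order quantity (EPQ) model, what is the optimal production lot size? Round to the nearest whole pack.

Daily demand d = 26,450/300 = 88.167; p = 319; 1 − d/p = 0.72362
EPQ = √(2DS / (H(1 − d/p)))
    = √(2 × 26,450 × 234 / (15.2 × 0.72362)) ≈ 1,060.86

1,061 packs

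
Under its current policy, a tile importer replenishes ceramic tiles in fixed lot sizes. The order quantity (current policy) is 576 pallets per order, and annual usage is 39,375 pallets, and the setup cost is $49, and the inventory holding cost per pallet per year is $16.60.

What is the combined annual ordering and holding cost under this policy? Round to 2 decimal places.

Annual ordering cost = (D/Q)·S = (39,375/576) × 49 = $3,349.61
Annual holding cost  = (Q/2)·H = (576/2) × 16.6 = $4,780.80
Total = $3,349.61 + $4,780.80 = $8,130.41

$8,130.41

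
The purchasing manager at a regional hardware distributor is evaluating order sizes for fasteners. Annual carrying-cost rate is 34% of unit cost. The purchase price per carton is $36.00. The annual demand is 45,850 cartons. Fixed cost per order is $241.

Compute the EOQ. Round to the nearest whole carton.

H = i·C = 0.34 × $36 = $12.2400 per carton-year
2DS/H = 2·45,850·241/12.24 = 1,805,531.05
EOQ = √1,805,531.05 ≈ 1,343.70

1,344 cartons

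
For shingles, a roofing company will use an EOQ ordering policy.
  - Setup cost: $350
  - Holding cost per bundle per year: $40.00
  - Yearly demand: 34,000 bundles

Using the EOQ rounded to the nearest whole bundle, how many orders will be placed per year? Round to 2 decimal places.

Q* = √(2·D·S / H) = √(2·34,000·350 / 40) = √595,000.0 ≈ 771.36 → Q = 771
Orders per year = D/Q = 34,000 / 771 = 44.099

44.10 orders per year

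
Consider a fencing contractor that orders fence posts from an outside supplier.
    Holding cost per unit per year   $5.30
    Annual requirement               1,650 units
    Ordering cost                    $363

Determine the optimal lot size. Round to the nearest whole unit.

Optimal lot size Q* = (2 × 1,650 × $363 / $5.3)^½ ≈ 475.41

475 units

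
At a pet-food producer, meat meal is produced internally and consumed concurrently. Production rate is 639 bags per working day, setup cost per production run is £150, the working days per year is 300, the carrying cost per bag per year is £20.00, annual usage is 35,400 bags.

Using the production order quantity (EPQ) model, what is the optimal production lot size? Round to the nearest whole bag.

807 bags

d = 35,400/300 = 118.0000 bags/day;  effective holding cost H(1 − d/p) = 20·(1 − 118.0000/639) = 16.30673
Q* = √(2DS / H_eff) = √(2·35,400·150 / 16.30673) ≈ 807.01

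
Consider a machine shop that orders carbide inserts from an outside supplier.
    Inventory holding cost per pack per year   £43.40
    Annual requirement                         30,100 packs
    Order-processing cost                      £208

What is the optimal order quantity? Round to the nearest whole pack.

537 packs

2DS/H = 2·30,100·208/43.4 = 288,516.13
EOQ = √288,516.13 ≈ 537.14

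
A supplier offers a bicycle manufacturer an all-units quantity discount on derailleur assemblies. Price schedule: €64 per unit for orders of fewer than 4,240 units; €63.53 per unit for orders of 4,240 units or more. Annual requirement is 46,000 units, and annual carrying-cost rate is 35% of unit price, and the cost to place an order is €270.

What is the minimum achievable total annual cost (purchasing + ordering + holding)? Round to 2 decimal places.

€2,967,588.47

H₁ = 35%×€64 = €22.4000;  H₂ = 35%×€63.53 = €22.2355
EOQ₁ = √(2×46,000×270/22.4000) = 1,053.06  (< 4,240, feasible at tier 1)
EOQ₂ = √(2×46,000×270/22.2355) = 1,056.94  (< 4,240 → use Q = 4,240 at tier-2 price)
TC(tier 1 (EOQ₁), Q≈1,053.1) = €2,967,588.47
TC(tier 2, Q≈4,240.0) = €2,972,448.51
Minimum at tier 1 (EOQ₁): €2,967,588.47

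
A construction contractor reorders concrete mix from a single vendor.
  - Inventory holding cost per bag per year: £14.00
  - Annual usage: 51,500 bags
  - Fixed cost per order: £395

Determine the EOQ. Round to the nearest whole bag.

1,705 bags

Optimal lot size Q* = (2 × 51,500 × £395 / £14)^½ ≈ 1,704.72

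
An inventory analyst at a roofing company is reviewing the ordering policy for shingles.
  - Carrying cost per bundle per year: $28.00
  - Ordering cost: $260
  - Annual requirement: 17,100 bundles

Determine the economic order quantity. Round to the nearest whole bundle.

EOQ = √(2DS/H) = √(2 × 17,100 × 260 / 28)
    = √(317,571.43) ≈ 563.53

564 bundles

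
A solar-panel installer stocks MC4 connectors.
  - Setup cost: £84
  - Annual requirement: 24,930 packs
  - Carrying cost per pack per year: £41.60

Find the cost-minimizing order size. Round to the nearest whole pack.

Q* = √(2·D·S / H) = √(2·24,930·84 / 41.6) = √100,678.8 ≈ 317.30

317 packs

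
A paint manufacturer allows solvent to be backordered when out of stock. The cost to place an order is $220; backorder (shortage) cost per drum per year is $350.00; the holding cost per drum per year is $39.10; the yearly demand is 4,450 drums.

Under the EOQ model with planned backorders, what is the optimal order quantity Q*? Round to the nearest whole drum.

236 drums

Q* = √(2DS/H) · √((H + b)/b)
   = √(2 × 4,450 × 220 / 39.1) · √((39.1 + 350) / 350)
   = 223.778 × 1.0544 ≈ 235.95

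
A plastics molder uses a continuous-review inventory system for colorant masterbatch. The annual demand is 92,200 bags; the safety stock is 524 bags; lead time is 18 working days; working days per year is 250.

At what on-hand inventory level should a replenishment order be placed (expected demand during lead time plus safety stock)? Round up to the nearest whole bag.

Daily demand d = 92,200 / 250 = 368.800 bags/day
Demand during lead time = 368.800 × 18 = 6,638.40
Reorder point = 6,638.40 + 524 = 7,162.40 → round up

7,163 bags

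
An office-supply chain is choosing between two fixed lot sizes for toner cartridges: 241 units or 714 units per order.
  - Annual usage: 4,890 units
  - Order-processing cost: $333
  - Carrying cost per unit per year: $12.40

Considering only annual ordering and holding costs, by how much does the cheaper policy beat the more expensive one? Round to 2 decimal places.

TC(Q) = (D/Q)S + (Q/2)H
TC(241) = (4,890/241)×333 + (241/2)×12.4 = $8,250.92
TC(714) = (4,890/714)×333 + (714/2)×12.4 = $6,707.43
|ΔTC| = |$8,250.92 − $6,707.43| = $1,543.49

$1,543.49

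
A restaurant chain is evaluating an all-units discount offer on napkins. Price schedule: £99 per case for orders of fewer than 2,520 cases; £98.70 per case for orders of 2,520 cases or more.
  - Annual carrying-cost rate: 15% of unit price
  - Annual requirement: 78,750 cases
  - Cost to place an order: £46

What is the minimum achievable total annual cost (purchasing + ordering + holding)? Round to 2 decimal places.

£7,792,716.80

H₁ = 15%×£99 = £14.8500;  H₂ = 15%×£98.70 = £14.8050
EOQ₁ = √(2×78,750×46/14.8500) = 698.48  (< 2,520, feasible at tier 1)
EOQ₂ = √(2×78,750×46/14.8050) = 699.54  (< 2,520 → use Q = 2,520 at tier-2 price)
TC(tier 1 (EOQ₁), Q≈698.5) = £7,806,622.48
TC(tier 2, Q≈2,520.0) = £7,792,716.80
Minimum at tier 2: £7,792,716.80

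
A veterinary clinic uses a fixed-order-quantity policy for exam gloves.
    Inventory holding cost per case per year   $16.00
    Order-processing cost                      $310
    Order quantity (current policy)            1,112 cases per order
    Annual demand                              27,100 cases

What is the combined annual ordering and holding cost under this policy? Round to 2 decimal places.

Annual ordering cost = (D/Q)·S = (27,100/1,112) × 310 = $7,554.86
Annual holding cost  = (Q/2)·H = (1,112/2) × 16 = $8,896.00
Total = $7,554.86 + $8,896.00 = $16,450.86

$16,450.86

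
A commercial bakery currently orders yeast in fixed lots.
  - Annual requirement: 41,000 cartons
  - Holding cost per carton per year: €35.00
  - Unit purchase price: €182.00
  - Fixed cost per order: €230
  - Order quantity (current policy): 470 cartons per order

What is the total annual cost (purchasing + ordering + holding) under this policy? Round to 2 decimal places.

€7,490,288.83

Annual ordering cost = (D/Q)·S = (41,000/470) × 230 = €20,063.83
Annual holding cost  = (Q/2)·H = (470/2) × 35 = €8,225.00
Purchase cost = D·C = 41,000 × 182 = €7,462,000.00
Total = €20,063.83 + €8,225.00 + €7,462,000.00 = €7,490,288.83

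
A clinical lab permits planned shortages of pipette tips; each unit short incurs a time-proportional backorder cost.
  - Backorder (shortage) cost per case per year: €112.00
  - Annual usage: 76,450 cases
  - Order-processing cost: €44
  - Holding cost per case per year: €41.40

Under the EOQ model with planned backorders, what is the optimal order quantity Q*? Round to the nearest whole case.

Basic EOQ = √(2·76,450·44/41.4) = 403.116
Backorder adjustment √((H+b)/b) = √((41.4+112)/112) = 1.1703
Q* = 403.116 × 1.1703 ≈ 471.77

472 cases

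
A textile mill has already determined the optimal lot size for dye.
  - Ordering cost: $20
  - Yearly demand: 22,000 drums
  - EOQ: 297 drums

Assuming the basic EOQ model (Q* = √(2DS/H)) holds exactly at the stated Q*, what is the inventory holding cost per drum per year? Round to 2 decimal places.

$9.98

EOQ relation: Q² = 2DS/H, so rearrange for the unknown.
H = 2DS / Q² = 2 × 22,000 × 20 / 297² = 9.9763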